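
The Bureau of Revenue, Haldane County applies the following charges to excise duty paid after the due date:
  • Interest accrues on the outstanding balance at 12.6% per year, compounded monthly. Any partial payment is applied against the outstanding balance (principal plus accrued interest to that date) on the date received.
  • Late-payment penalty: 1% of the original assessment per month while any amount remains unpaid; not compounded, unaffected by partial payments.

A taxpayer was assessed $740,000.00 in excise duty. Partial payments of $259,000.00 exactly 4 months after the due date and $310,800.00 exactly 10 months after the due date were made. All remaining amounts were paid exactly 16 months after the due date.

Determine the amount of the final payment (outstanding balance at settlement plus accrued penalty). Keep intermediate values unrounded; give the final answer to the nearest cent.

$368,518.91

Monthly rate = 12.6% ÷ 12 = 1.05%
Balance at month 4: $740,000.0000 × (1 + 0.0105)^4 = $771,572.9456…
After $259,000.00 payment: $771,572.9456… − $259,000.00 = $512,572.9456…
Balance at month 10: $512,572.9456… × (1 + 0.0105)^6 = $545,724.6698…
After $310,800.00 payment: $545,724.6698… − $310,800.00 = $234,924.6698…
Balance at month 16: $234,924.6698… × (1 + 0.0105)^6 = $250,118.9128…
Penalty: 16 × 1% × $740,000.00 = $118,400.00
Final settlement = outstanding balance + penalty = $250,118.9128… + $118,400.00 = $368,518.91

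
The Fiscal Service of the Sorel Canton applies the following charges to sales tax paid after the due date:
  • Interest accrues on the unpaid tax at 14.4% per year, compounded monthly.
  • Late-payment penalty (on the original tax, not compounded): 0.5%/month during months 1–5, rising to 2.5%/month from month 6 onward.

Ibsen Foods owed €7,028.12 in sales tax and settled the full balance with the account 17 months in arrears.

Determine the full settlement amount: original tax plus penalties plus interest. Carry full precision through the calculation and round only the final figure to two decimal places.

€10,892.25

Penalty, months 1–5: 5 × 0.5% × €7,028.12 = €175.70…
Penalty, months 6–17: 12 × 2.5% × €7,028.12 = €2,108.44…
Interest (14.4%/yr ÷ 12 = 1.2%/month): €7,028.12 × ((1 + 0.012)^17 − 1) = €1,579.9914…
Total = €7,028.12 + €2,284.1390 + €1,579.9914… = €10,892.25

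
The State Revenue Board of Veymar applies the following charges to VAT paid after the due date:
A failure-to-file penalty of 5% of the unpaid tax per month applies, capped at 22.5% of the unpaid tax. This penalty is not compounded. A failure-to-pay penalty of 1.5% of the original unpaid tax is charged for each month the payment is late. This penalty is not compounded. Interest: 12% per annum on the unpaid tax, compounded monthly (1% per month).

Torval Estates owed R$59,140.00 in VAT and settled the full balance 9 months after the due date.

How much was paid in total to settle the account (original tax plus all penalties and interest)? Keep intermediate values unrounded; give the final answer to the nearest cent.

R$85,970.95

Failure-to-file: 9 × 5% × R$59,140.00 = R$26,613.00, capped at 22.5% × R$59,140.00 = R$13,306.50
Failure-to-pay penalty = 1.5% × R$59,140.00 × 9 mo = R$7,983.90
Interest: R$59,140.00 × ((1 + 0.01)^9 − 1) = R$59,140.00 × 0.0936853… = R$5,540.5470…
Total = R$59,140.00 + R$21,290.4000 + R$5,540.5470… = R$85,970.95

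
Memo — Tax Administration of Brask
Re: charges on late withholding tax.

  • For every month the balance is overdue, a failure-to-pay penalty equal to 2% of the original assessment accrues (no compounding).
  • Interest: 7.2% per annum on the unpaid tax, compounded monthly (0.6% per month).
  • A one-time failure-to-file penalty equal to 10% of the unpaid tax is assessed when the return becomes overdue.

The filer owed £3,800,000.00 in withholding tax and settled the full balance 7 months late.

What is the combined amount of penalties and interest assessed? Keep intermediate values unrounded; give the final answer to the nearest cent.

Failure-to-file penalty: 10% × £3,800,000.00 = £380,000.00
Failure-to-pay penalty: 7 × 2% × £3,800,000.00 = £532,000.00
Interest: £3,800,000.00 × ((1 + 0.006)^7 − 1) = £3,800,000.00 × 0.0427636… = £162,501.7010…
Penalties + interest = £912,000.0000 + £162,501.7010… = £1,074,501.70

£1,074,501.70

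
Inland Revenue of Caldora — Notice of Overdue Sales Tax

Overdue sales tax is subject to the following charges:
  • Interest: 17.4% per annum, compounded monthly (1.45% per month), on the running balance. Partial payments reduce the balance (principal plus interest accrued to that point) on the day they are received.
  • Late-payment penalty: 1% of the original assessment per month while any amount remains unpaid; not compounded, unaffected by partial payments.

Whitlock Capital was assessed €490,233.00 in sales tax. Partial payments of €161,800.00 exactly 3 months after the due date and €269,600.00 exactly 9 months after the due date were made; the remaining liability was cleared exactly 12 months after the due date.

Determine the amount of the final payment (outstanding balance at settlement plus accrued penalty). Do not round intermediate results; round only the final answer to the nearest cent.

Balance at month 3: €490,233.0000 × (1 + 0.0145)^3 = €511,868.8445…
After €161,800.00 payment: €511,868.8445… − €161,800.00 = €350,068.8445…
Balance at month 9: €350,068.8445… × (1 + 0.0145)^6 = €381,650.4416…
After €269,600.00 payment: €381,650.4416… − €269,600.00 = €112,050.4416…
Balance at month 12: €112,050.4416… × (1 + 0.0145)^3 = €116,995.6533…
Penalty: 12 × 1% × €490,233.00 = €58,827.96
Final settlement = outstanding balance + penalty = €116,995.6533… + €58,827.96 = €175,823.61

€175,823.61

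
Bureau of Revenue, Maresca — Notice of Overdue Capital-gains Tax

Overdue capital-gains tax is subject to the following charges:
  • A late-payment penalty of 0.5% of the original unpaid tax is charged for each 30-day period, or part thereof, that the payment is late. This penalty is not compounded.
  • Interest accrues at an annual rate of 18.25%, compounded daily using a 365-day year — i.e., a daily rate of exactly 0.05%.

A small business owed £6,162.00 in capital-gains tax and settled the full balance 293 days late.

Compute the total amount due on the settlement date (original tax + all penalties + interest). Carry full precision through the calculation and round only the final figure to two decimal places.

£7,442.05

Penalty periods: ⌈293/30⌉ = 10; penalty = 10 × 0.5% × £6,162.00 = £308.10
Interest: £6,162.00 × ((1 + 0.0005)^293 − 1) = £6,162.00 × 0.15773254… = £971.9479…
Total = £6,162.00 + £308.1000 + £971.9479… = £7,442.05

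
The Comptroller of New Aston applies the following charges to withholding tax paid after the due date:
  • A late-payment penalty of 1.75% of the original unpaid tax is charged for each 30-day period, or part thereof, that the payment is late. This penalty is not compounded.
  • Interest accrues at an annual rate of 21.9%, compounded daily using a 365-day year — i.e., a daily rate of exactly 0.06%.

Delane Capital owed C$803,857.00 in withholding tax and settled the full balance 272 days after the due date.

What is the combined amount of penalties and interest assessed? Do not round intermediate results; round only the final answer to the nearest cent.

Penalty periods: ⌈272/30⌉ = 10; penalty = 10 × 1.75% × C$803,857.00 = C$140,674.98…
Interest: C$803,857.00 × ((1 + 0.0006)^272 − 1) = C$803,857.00 × 0.17721451… = C$142,455.1210…
Penalties + interest = C$140,674.9750 + C$142,455.1210… = C$283,130.10

C$283,130.10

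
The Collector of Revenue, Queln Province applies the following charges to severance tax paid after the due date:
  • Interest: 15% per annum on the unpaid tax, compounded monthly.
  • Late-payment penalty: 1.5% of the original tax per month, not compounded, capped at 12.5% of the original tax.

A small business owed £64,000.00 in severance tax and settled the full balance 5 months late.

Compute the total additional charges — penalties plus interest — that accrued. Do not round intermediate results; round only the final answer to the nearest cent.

£8,901.26

Penalty: 5 × 1.5% × £64,000.00 = £4,800.00 (below the 12.5% cap of £8,000.00)
Interest (15%/yr ÷ 12 = 1.25%/month): £64,000.00 × ((1 + 0.0125)^5 − 1) = £4,101.2578…
Penalties + interest = £4,800.0000 + £4,101.2578… = £8,901.26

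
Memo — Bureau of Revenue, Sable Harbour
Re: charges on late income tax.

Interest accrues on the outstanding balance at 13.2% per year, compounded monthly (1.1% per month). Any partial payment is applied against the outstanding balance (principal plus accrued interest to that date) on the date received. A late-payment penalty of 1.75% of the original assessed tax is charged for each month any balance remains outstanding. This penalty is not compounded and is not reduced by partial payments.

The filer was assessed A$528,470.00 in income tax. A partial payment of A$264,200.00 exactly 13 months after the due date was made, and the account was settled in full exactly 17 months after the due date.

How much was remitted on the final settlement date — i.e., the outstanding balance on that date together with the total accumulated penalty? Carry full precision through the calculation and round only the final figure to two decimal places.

Balance at month 13: A$528,470.0000 × (1 + 0.011)^13 = A$609,235.7238…
After A$264,200.00 payment: A$609,235.7238… − A$264,200.00 = A$345,035.7238…
Balance at month 17: A$345,035.7238… × (1 + 0.011)^4 = A$360,469.6336…
Penalty: 17 × 1.75% × A$528,470.00 = A$157,219.83…
Final settlement = outstanding balance + penalty = A$360,469.6336… + A$157,219.83… = A$517,689.46

A$517,689.46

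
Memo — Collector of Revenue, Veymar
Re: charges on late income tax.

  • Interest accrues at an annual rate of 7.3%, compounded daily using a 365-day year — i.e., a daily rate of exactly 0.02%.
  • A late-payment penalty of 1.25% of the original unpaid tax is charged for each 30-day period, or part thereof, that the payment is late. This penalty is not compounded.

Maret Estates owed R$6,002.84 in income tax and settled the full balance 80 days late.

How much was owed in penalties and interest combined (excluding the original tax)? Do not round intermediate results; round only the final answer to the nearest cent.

R$321.91

Penalty periods: ⌈80/30⌉ = 3; penalty = 3 × 1.25% × R$6,002.84 = R$225.11…
Interest: R$6,002.84 × ((1 + 0.0002)^80 − 1) = R$6,002.84 × 0.01612706… = R$96.8082…
Penalties + interest = R$225.1065 + R$96.8082… = R$321.91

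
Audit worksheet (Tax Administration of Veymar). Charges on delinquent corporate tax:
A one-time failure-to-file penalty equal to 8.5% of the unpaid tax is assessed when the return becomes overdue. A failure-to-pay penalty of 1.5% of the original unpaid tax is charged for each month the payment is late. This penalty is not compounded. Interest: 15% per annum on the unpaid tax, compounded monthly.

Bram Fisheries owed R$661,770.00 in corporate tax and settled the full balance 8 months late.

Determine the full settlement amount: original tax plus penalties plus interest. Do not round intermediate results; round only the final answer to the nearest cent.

Failure-to-file penalty: 8.5% × R$661,770.00 = R$56,250.45
Failure-to-pay penalty = 1.5% × R$661,770.00 × 8 mo = R$79,412.40
Interest (15%/yr ÷ 12 = 1.25%/month): R$661,770.00 × ((1 + 0.0125)^8 − 1) = R$69,145.7672…
Total = R$661,770.00 + R$135,662.8500 + R$69,145.7672… = R$866,578.62

R$866,578.62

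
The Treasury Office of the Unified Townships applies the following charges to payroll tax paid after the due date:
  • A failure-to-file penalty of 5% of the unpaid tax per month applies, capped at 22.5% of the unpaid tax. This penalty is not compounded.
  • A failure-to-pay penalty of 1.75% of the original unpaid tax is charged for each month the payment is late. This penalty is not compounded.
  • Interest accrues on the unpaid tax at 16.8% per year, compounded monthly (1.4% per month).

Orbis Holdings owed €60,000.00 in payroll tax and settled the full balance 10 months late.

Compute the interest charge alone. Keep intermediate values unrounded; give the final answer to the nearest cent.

€8,949.45

Interest: €60,000.00 × ((1 + 0.014)^10 − 1) = €60,000.00 × 0.1491575… = €8,949.4491…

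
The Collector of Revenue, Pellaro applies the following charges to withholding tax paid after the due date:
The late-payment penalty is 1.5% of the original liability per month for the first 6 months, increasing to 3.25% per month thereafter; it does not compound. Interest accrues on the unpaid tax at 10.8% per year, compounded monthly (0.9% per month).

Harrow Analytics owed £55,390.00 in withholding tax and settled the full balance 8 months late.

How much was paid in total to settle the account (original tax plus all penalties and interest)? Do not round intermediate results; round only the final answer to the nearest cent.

£68,091.44

Penalty, months 1–6: 6 × 1.5% × £55,390.00 = £4,985.10
Penalty, months 7–8: 2 × 3.25% × £55,390.00 = £3,600.35
Interest: £55,390.00 × ((1 + 0.009)^8 − 1) = £55,390.00 × 0.0743093… = £4,115.9914…
Total = £55,390.00 + £8,585.4500 + £4,115.9914… = £68,091.44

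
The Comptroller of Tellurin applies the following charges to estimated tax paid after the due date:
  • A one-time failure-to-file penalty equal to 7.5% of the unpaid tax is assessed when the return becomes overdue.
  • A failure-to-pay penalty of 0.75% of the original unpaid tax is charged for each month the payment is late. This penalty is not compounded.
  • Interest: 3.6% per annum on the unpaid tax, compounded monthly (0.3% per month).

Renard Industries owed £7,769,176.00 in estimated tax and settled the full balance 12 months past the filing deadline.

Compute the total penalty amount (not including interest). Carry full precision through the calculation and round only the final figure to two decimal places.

£1,281,914.04

Failure-to-file penalty: 7.5% × £7,769,176.00 = £582,688.20
Failure-to-pay penalty = 0.75% × £7,769,176.00 × 12 mo = £699,225.84
Total penalty = £582,688.20 + £699,225.84 = £1,281,914.04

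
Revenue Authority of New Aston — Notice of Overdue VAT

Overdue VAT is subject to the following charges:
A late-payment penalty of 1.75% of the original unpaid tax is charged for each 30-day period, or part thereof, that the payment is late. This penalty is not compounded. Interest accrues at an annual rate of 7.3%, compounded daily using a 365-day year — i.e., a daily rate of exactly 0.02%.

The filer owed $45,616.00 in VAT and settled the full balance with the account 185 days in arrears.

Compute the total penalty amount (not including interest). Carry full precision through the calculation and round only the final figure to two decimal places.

Penalty periods: ⌈185/30⌉ = 7; penalty = 7 × 1.75% × $45,616.00 = $5,587.96

$5,587.96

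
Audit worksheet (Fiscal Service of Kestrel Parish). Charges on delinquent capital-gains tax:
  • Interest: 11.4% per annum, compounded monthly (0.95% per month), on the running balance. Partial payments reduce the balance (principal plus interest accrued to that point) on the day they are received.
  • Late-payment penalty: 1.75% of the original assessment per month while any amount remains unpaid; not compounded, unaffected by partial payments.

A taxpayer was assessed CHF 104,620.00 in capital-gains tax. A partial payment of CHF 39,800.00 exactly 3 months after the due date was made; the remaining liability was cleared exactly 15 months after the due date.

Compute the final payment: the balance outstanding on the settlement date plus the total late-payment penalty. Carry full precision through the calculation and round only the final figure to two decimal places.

Balance at month 3: CHF 104,620.0000 × (1 + 0.0095)^3 = CHF 107,630.0856…
After CHF 39,800.00 payment: CHF 107,630.0856… − CHF 39,800.00 = CHF 67,830.0856…
Balance at month 15: CHF 67,830.0856… × (1 + 0.0095)^12 = CHF 75,979.8172…
Penalty: 15 × 1.75% × CHF 104,620.00 = CHF 27,462.75
Final settlement = outstanding balance + penalty = CHF 75,979.8172… + CHF 27,462.75 = CHF 103,442.57

CHF 103,442.57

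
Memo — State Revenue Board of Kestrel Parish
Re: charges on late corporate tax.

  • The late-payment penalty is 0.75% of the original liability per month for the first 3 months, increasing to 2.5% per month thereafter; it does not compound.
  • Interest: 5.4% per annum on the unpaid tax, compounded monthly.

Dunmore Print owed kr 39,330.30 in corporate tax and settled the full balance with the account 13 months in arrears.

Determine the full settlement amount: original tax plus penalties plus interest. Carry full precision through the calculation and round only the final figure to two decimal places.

kr 52,411.79

Penalty, months 1–3: 3 × 0.75% × kr 39,330.30 = kr 884.93…
Penalty, months 4–13: 10 × 2.5% × kr 39,330.30 = kr 9,832.58…
Interest (5.4%/yr ÷ 12 = 0.45%/month): kr 39,330.30 × ((1 + 0.0045)^13 − 1) = kr 2,363.9814…
Total = kr 39,330.30 + kr 10,717.5068… + kr 2,363.9814… = kr 52,411.79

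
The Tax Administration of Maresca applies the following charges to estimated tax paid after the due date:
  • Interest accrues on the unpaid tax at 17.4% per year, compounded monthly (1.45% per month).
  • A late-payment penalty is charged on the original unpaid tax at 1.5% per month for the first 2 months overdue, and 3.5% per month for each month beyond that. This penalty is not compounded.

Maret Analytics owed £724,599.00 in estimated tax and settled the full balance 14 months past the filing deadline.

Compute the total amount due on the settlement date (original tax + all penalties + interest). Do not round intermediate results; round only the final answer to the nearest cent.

Penalty, months 1–2: 2 × 1.5% × £724,599.00 = £21,737.97
Penalty, months 3–14: 12 × 3.5% × £724,599.00 = £304,331.58
Interest: £724,599.00 × ((1 + 0.0145)^14 − 1) = £724,599.00 × 0.2232880… = £161,794.2690…
Total = £724,599.00 + £326,069.5500 + £161,794.2690… = £1,212,462.82

£1,212,462.82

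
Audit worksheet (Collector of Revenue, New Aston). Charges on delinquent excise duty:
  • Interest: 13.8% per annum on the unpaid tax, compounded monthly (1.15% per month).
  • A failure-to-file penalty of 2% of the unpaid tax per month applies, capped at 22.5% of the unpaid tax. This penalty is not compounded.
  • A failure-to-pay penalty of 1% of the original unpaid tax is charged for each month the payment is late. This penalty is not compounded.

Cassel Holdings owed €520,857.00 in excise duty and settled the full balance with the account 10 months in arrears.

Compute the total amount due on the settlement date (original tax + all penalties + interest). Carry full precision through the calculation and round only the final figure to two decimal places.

Failure-to-file: 10 × 2% × €520,857.00 = €104,171.40 (under the 22.5% cap)
Failure-to-pay penalty = 1% × €520,857.00 × 10 mo = €52,085.70
Interest: €520,857.00 × ((1 + 0.0115)^10 − 1) = €520,857.00 × 0.1211375… = €63,095.3039…
Total = €520,857.00 + €156,257.1000 + €63,095.3039… = €740,209.40

€740,209.40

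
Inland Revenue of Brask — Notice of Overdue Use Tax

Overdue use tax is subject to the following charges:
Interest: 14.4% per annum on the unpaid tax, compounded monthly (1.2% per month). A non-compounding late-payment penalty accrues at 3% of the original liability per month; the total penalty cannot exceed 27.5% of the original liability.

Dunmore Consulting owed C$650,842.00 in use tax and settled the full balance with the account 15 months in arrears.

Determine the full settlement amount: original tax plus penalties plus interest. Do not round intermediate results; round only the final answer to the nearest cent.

C$957,346.48

Penalty (uncapped): 15 × 3% × C$650,842.00 = C$292,878.90; cap = 27.5% × C$650,842.00 = C$178,981.55 → penalty = C$178,981.55
Interest: C$650,842.00 × ((1 + 0.012)^15 − 1) = C$650,842.00 × 0.1959353… = C$127,522.9271…
Total = C$650,842.00 + C$178,981.5500 + C$127,522.9271… = C$957,346.48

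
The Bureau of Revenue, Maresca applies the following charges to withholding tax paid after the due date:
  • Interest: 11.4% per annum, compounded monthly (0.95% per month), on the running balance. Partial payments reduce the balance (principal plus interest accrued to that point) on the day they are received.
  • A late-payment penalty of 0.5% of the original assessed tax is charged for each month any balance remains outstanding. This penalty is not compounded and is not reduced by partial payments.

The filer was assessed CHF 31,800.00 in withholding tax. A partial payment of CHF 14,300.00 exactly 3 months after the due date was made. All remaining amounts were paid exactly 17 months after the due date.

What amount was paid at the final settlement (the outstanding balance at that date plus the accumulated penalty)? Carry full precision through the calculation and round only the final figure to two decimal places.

Balance at month 3: CHF 31,800.0000 × (1 + 0.0095)^3 = CHF 32,714.9371…
After CHF 14,300.00 payment: CHF 32,714.9371… − CHF 14,300.00 = CHF 18,414.9371…
Balance at month 17: CHF 18,414.9371… × (1 + 0.0095)^14 = CHF 21,021.2611…
Penalty: 17 × 0.5% × CHF 31,800.00 = CHF 2,703.00
Final settlement = outstanding balance + penalty = CHF 21,021.2611… + CHF 2,703.00 = CHF 23,724.26

CHF 23,724.26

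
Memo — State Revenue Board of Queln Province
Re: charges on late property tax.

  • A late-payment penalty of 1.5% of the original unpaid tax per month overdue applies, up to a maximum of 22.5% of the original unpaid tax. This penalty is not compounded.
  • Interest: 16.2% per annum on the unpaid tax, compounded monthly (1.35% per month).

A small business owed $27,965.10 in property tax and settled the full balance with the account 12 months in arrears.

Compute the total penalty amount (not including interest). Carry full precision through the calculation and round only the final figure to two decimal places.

$5,033.72

Penalty: 12 × 1.5% × $27,965.10 = $5,033.72… (below the 22.5% cap of $6,292.15…)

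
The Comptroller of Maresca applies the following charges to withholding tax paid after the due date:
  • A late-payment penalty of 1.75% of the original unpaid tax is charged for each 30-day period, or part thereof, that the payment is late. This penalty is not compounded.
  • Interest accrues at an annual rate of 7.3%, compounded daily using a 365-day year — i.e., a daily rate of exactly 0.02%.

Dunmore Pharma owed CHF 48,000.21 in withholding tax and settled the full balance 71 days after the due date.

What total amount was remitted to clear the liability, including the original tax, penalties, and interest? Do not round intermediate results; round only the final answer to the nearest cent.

CHF 51,206.62

Penalty periods: ⌈71/30⌉ = 3; penalty = 3 × 1.75% × CHF 48,000.21 = CHF 2,520.01…
Interest: CHF 48,000.21 × ((1 + 0.0002)^71 − 1) = CHF 48,000.21 × 0.01429986… = CHF 686.3962…
Total = CHF 48,000.21 + CHF 2,520.0110… + CHF 686.3962… = CHF 51,206.62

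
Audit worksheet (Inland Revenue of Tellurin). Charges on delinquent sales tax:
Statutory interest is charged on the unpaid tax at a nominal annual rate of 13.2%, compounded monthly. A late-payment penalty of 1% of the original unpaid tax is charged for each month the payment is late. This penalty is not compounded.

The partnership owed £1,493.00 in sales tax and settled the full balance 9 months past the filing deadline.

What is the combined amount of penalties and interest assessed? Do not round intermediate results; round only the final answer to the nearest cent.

Late-payment penalty: 9 × 1% × £1,493.00 = £134.37
Interest (13.2%/yr ÷ 12 = 1.1%/month): £1,493.00 × ((1 + 0.011)^9 − 1) = £154.4802…
Penalties + interest = £134.3700 + £154.4802… = £288.85

£288.85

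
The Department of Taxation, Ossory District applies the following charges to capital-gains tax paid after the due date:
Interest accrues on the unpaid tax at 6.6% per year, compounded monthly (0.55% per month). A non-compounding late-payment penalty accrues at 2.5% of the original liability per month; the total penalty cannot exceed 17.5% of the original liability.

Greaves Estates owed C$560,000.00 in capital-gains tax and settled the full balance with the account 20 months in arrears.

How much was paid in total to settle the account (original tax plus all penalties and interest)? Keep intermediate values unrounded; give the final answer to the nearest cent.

Penalty (uncapped): 20 × 2.5% × C$560,000.00 = C$280,000.00; cap = 17.5% × C$560,000.00 = C$98,000.00 → penalty = C$98,000.00
Interest: C$560,000.00 × ((1 + 0.0055)^20 − 1) = C$560,000.00 × 0.1159417… = C$64,927.3409…
Total = C$560,000.00 + C$98,000.0000 + C$64,927.3409… = C$722,927.34

C$722,927.34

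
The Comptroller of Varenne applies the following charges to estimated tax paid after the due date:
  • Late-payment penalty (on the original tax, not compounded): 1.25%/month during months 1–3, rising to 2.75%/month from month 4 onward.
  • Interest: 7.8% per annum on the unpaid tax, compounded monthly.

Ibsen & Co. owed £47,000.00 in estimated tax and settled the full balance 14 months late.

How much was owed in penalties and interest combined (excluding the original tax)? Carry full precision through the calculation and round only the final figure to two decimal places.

£20,442.49

Penalty, months 1–3: 3 × 1.25% × £47,000.00 = £1,762.50
Penalty, months 4–14: 11 × 2.75% × £47,000.00 = £14,217.50
Interest (7.8%/yr ÷ 12 = 0.65%/month): £47,000.00 × ((1 + 0.0065)^14 − 1) = £4,462.4866…
Penalties + interest = £15,980.0000 + £4,462.4866… = £20,442.49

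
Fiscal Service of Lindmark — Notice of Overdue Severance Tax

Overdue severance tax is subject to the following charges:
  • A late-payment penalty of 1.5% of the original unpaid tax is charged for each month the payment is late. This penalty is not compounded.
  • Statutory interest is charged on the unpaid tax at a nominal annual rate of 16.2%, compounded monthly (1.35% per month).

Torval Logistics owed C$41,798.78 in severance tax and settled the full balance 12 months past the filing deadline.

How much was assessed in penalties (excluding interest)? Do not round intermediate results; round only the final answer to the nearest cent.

Late-payment penalty = 1.5% × C$41,798.78 × 12 mo = C$7,523.78…

C$7,523.78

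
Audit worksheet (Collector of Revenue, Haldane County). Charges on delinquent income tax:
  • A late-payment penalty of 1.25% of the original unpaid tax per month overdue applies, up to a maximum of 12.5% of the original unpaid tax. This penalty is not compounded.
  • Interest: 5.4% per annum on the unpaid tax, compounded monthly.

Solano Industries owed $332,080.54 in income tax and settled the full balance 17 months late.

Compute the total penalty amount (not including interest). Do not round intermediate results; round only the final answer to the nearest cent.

$41,510.07

Penalty (uncapped): 17 × 1.25% × $332,080.54 = $70,567.11…; cap = 12.5% × $332,080.54 = $41,510.07… → penalty = $41,510.07…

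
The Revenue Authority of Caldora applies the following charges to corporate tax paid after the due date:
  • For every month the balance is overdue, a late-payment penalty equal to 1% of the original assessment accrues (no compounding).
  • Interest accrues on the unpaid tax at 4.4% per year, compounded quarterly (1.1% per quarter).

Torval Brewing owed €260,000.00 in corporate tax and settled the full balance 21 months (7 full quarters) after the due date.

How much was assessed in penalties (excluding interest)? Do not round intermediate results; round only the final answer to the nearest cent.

Late-payment penalty: 21 × 1% × €260,000.00 = €54,600.00

€54,600.00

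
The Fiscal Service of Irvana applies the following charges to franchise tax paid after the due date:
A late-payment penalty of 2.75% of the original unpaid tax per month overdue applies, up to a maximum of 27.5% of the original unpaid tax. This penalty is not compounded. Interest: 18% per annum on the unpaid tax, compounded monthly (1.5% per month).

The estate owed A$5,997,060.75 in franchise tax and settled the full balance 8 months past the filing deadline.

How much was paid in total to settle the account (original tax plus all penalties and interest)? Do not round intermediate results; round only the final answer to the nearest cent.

Penalty: 8 × 2.75% × A$5,997,060.75 = A$1,319,353.37… (below the 27.5% cap of A$1,649,191.71…)
Interest: A$5,997,060.75 × ((1 + 0.015)^8 − 1) = A$5,997,060.75 × 0.1264926… = A$758,583.7262…
Total = A$5,997,060.75 + A$1,319,353.3650 + A$758,583.7262… = A$8,074,997.84

A$8,074,997.84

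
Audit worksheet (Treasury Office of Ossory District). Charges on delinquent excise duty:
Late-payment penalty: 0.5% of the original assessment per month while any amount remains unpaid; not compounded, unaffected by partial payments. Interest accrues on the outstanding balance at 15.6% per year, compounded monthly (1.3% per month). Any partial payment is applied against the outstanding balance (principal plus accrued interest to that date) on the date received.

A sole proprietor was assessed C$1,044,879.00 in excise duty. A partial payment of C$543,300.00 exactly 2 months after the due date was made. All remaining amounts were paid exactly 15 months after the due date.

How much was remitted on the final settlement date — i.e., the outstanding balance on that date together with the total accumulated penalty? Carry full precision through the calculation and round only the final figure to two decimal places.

Balance at month 2: C$1,044,879.0000 × (1 + 0.013)^2 = C$1,072,222.4386…
After C$543,300.00 payment: C$1,072,222.4386… − C$543,300.00 = C$528,922.4386…
Balance at month 15: C$528,922.4386… × (1 + 0.013)^13 = C$625,625.9888…
Penalty: 15 × 0.5% × C$1,044,879.00 = C$78,365.93…
Final settlement = outstanding balance + penalty = C$625,625.9888… + C$78,365.93… = C$703,991.91

C$703,991.91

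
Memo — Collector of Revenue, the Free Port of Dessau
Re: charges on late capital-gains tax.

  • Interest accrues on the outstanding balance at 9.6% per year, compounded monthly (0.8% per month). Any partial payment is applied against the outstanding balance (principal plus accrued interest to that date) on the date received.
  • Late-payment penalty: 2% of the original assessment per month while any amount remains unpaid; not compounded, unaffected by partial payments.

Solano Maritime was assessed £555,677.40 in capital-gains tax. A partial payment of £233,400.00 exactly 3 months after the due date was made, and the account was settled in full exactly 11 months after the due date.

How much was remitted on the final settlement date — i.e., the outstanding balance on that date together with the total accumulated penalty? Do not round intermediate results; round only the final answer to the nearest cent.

£480,067.11

Balance at month 3: £555,677.4000 × (1 + 0.008)^3 = £569,120.6322…
After £233,400.00 payment: £569,120.6322… − £233,400.00 = £335,720.6322…
Balance at month 11: £335,720.6322… × (1 + 0.008)^8 = £357,818.0867…
Penalty: 11 × 2% × £555,677.40 = £122,249.03…
Final settlement = outstanding balance + penalty = £357,818.0867… + £122,249.03… = £480,067.11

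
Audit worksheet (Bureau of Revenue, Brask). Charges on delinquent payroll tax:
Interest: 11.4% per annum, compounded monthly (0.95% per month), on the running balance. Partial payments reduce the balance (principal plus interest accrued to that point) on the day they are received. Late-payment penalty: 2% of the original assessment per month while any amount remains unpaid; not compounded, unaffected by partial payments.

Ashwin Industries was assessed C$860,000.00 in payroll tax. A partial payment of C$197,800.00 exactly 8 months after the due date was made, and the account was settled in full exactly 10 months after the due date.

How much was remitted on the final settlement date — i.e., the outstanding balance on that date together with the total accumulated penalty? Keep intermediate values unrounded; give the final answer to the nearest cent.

C$915,706.59

Balance at month 8: C$860,000.0000 × (1 + 0.0095)^8 = C$927,575.0053…
After C$197,800.00 payment: C$927,575.0053… − C$197,800.00 = C$729,775.0053…
Balance at month 10: C$729,775.0053… × (1 + 0.0095)^2 = C$743,706.5926…
Penalty: 10 × 2% × C$860,000.00 = C$172,000.00
Final settlement = outstanding balance + penalty = C$743,706.5926… + C$172,000.00 = C$915,706.59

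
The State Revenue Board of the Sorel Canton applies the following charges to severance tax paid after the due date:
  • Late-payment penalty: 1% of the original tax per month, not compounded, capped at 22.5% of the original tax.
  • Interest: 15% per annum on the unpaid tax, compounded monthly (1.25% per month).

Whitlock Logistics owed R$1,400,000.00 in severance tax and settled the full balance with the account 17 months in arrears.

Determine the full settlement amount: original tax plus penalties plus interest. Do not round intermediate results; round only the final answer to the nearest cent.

Penalty: 17 × 1% × R$1,400,000.00 = R$238,000.00 (below the 22.5% cap of R$315,000.00)
Interest: R$1,400,000.00 × ((1 + 0.0125)^17 − 1) = R$1,400,000.00 × 0.2351382… = R$329,193.4339…
Total = R$1,400,000.00 + R$238,000.0000 + R$329,193.4339… = R$1,967,193.43

R$1,967,193.43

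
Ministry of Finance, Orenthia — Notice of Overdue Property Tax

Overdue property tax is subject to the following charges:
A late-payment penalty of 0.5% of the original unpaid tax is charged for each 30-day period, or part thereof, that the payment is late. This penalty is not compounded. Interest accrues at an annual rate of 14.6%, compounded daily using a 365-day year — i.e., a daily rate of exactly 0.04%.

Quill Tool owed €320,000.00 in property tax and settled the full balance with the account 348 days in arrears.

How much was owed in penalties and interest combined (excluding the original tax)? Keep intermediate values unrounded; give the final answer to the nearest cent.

€66,983.03

Penalty periods: ⌈348/30⌉ = 12; penalty = 12 × 0.5% × €320,000.00 = €19,200.00
Interest: €320,000.00 × ((1 + 0.0004)^348 − 1) = €320,000.00 × 0.14932196… = €47,783.0268…
Penalties + interest = €19,200.0000 + €47,783.0268… = €66,983.03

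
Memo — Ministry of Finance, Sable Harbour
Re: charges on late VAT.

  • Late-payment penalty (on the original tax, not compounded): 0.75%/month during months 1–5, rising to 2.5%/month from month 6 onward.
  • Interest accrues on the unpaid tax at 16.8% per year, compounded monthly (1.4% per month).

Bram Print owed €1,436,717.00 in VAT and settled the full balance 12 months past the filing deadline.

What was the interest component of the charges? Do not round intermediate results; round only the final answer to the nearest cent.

€260,849.09

Interest: €1,436,717.00 × ((1 + 0.014)^12 − 1) = €1,436,717.00 × 0.1815591… = €260,849.0870…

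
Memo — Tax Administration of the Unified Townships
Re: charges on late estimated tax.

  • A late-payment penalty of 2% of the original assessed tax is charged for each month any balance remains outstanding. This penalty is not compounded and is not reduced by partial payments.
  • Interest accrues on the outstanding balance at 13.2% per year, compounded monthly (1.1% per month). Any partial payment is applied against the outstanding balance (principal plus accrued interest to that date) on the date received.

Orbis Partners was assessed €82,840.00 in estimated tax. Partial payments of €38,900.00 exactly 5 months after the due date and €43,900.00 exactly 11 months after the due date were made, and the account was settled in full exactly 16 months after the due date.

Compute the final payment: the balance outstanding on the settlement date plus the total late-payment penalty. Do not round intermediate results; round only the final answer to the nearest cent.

Balance at month 5: €82,840.0000 × (1 + 0.011)^5 = €87,497.5451…
After €38,900.00 payment: €87,497.5451… − €38,900.00 = €48,597.5451…
Balance at month 11: €48,597.5451… × (1 + 0.011)^6 = €51,894.4920…
After €43,900.00 payment: €51,894.4920… − €43,900.00 = €7,994.4920…
Balance at month 16: €7,994.4920… × (1 + 0.011)^5 = €8,443.9694…
Penalty: 16 × 2% × €82,840.00 = €26,508.80
Final settlement = outstanding balance + penalty = €8,443.9694… + €26,508.80 = €34,952.77

€34,952.77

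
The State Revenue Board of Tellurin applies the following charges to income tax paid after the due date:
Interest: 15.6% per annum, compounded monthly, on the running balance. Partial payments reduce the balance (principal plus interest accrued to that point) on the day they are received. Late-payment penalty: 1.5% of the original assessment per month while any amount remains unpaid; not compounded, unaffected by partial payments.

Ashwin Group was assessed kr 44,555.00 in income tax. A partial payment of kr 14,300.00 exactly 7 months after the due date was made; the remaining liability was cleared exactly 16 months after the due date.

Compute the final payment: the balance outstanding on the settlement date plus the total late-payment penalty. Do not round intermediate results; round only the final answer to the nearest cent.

kr 49,413.63

Monthly rate = 15.6% ÷ 12 = 1.3%
Balance at month 7: kr 44,555.0000 × (1 + 0.013)^7 = kr 48,771.1016…
After kr 14,300.00 payment: kr 48,771.1016… − kr 14,300.00 = kr 34,471.1016…
Balance at month 16: kr 34,471.1016… × (1 + 0.013)^9 = kr 38,720.4300…
Penalty: 16 × 1.5% × kr 44,555.00 = kr 10,693.20
Final settlement = outstanding balance + penalty = kr 38,720.4300… + kr 10,693.20 = kr 49,413.63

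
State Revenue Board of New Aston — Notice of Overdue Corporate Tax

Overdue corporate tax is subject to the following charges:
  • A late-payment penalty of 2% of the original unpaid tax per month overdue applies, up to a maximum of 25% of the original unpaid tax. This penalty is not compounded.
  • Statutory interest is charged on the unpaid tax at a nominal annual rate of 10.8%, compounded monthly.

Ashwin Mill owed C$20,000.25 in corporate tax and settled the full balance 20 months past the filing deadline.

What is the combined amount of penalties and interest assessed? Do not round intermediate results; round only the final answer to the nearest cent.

C$8,925.19

Penalty (uncapped): 20 × 2% × C$20,000.25 = C$8,000.10; cap = 25% × C$20,000.25 = C$5,000.06… → penalty = C$5,000.06…
Interest (10.8%/yr ÷ 12 = 0.9%/month): C$20,000.25 × ((1 + 0.009)^20 − 1) = C$3,925.1248…
Penalties + interest = C$5,000.0625 + C$3,925.1248… = C$8,925.19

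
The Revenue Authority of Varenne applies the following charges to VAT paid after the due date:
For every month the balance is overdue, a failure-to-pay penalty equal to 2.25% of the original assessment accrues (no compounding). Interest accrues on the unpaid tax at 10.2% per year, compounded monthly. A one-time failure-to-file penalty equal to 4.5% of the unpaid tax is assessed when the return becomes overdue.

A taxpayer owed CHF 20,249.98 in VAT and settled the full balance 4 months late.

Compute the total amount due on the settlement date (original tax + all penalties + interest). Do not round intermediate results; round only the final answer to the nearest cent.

CHF 23,681.05

Failure-to-file penalty: 4.5% × CHF 20,249.98 = CHF 911.25…
Failure-to-pay penalty: 4 × 2.25% × CHF 20,249.98 = CHF 1,822.50…
Interest (10.2%/yr ÷ 12 = 0.85%/month): CHF 20,249.98 × ((1 + 0.0085)^4 − 1) = CHF 697.3275…
Total = CHF 20,249.98 + CHF 2,733.7473 + CHF 697.3275… = CHF 23,681.05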